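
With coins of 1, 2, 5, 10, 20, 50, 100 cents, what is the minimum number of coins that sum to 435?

7

Use the largest denomination that fits, subtract, and repeat.
435 = 4×100 + 1×20 + 1×10 + 1×5
Total coins = 4 + 1 + 1 + 1 = 7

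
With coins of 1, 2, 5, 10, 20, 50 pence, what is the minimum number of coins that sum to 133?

Use the largest denomination that fits, subtract, and repeat.
133 = 2×50 + 1×20 + 1×10 + 1×2 + 1×1
Total coins = 2 + 1 + 1 + 1 + 1 = 6

6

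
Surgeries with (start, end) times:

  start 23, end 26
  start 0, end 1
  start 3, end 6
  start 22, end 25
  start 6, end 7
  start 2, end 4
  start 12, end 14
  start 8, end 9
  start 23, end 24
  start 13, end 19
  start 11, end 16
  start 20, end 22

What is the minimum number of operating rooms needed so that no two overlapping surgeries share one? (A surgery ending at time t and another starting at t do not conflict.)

3

Count concurrent intervals with a sweep; the peak is the room count.
starts: [0, 2, 3, 6, 8, 11, 12, 13, 20, 22, 23, 23]
ends:   [1, 4, 6, 7, 9, 14, 16, 19, 22, 24, 25, 26]
s0→1 e1→0 s2→1 s3→2 e4→1 e6→0 s6→1 e7→0 s8→1 e9→0 s11→1 s12→2 s13→3  — peak 3.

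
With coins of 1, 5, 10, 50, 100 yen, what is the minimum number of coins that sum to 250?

Greedy: take as many of the largest coin as possible, then repeat with the remainder.
250 − 2×100→50 − 1×50→0
Total coins = 2 + 1 = 3

3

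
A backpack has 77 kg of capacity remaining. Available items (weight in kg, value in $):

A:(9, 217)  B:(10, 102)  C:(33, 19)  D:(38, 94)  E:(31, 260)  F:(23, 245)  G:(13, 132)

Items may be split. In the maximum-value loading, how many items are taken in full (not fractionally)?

Ratios (sorted): A 24.11, F 10.65, B 10.20, G 10.15, E 8.39, D 2.47, C 0.58
take A (9 @ 217); take F (23 @ 245); take B (10 @ 102); take G (13 @ 132); take 22/31 of E → 184.52. Capacity used 77/77.
4 item(s) taken whole; one partial (take 22/31 of E).

4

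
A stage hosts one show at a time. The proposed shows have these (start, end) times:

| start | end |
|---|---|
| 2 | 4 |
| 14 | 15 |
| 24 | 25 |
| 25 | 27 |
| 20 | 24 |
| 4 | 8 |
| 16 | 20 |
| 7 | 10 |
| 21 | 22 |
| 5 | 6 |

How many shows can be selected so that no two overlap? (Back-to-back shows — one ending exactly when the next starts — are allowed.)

Greedy by earliest finish: after sorting by end time, pick each interval compatible with the last pick.
Sorted by end: (2,4)  (5,6)  (4,8)  (7,10)  (14,15)  (16,20)  (21,22)  (20,24)  (24,25)  (25,27)
take (2,4); take (5,6); take (7,10); take (14,15); take (16,20); take (21,22); skip (20,24); take (24,25); take (25,27).
Selected 8 shows.

8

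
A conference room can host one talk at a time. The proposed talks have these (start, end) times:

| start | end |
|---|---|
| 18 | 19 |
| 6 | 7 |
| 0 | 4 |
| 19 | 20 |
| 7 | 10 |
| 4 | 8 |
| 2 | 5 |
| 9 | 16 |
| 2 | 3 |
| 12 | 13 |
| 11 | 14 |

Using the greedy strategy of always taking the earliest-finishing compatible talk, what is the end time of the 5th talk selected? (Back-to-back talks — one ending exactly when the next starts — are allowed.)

19

By end time: (2,3), (0,4), (2,5), (6,7), (4,8), (7,10), (12,13), (11,14), (9,16), (18,19), (19,20).
Pick (2,3); next start ≥ 3 → (6,7); next start ≥ 7 → (7,10); next start ≥ 10 → (12,13); next start ≥ 13 → (18,19); next start ≥ 19 → (19,20).
Selected: (2,3) (6,7) (7,10) (12,13) (18,19) (19,20)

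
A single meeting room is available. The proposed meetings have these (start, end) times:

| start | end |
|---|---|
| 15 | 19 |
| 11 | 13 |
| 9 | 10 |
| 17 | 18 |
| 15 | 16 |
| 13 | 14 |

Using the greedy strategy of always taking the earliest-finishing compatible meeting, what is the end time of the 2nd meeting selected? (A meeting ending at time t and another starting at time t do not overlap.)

13

Greedy by earliest finish: after sorting by end time, pick each interval compatible with the last pick.
By end time: (9,10), (11,13), (13,14), (15,16), (17,18), (15,19).
Pick (9,10); next start ≥ 10 → (11,13); next start ≥ 13 → (13,14); next start ≥ 14 → (15,16); next start ≥ 16 → (17,18).
Selected: (9,10) (11,13) (13,14) (15,16) (17,18)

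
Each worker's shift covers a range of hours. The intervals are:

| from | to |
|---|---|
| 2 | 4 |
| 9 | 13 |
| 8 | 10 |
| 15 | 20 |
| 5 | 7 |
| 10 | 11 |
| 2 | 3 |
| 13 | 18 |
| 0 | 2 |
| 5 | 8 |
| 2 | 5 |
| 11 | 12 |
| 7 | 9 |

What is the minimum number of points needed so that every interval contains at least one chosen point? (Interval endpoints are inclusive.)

Process intervals by earliest right end; each time one isn't hit yet, stab at its right endpoint.
By right end: [0,2]  [2,3]  [2,4]  [2,5]  [5,7]  [5,8]  [7,9]  [8,10]  [10,11]  [11,12]  [9,13]  [13,18]  [15,20]
[0,2] uncovered → point at 2; [5,7] uncovered → point at 7; [8,10] uncovered → point at 10; [11,12] uncovered → point at 12; [13,18] uncovered → point at 18.
Points: 2, 7, 10, 12, 18 (5 total).

5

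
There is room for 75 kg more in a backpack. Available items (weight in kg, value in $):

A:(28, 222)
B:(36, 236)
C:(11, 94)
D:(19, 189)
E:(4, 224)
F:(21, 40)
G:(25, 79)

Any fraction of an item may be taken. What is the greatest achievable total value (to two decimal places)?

814.22

Greedy by value/weight ratio, highest first.
Order: E (224/4=56.00) > D (189/19=9.95) > C (94/11=8.55) > A (222/28=7.93) > B (236/36=6.56) > G (79/25=3.16) > F (40/21=1.90)
Fill: take E (4 @ 224) → take D (19 @ 189) → take C (11 @ 94) → take A (28 @ 222) → take 13/36 of B → 85.22; 75/75 used.
Total value = 814.22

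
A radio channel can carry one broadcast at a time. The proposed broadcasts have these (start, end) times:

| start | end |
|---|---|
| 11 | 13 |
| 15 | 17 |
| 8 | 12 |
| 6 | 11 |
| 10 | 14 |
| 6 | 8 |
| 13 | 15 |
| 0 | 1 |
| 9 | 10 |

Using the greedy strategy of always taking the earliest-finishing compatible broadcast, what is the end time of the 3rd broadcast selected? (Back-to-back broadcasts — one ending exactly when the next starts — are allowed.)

10

Sort by end time and greedily take each interval whose start is ≥ the last chosen end.
By end time: (0,1), (6,8), (9,10), (6,11), (8,12), (11,13), (10,14), (13,15), (15,17).
Pick (0,1); next start ≥ 1 → (6,8); next start ≥ 8 → (9,10); next start ≥ 10 → (11,13); next start ≥ 13 → (13,15); next start ≥ 15 → (15,17).
Selected: (0,1) (6,8) (9,10) (11,13) (13,15) (15,17)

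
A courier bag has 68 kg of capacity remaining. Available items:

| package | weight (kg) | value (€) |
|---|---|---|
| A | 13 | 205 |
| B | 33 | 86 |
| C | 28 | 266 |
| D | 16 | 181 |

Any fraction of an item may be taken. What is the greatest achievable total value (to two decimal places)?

Sort by value per unit weight and fill in that order.
Order: A (205/13=15.77) > D (181/16=11.31) > C (266/28=9.50) > B (86/33=2.61)
Fill: take A (13 @ 205) → take D (16 @ 181) → take C (28 @ 266) → take 11/33 of B → 28.67; 68/68 used.
Total value = 680.67

680.67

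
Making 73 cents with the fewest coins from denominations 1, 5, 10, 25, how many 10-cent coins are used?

73 = 2×25 + 2×10 + 3×1
Count of 10: 2

2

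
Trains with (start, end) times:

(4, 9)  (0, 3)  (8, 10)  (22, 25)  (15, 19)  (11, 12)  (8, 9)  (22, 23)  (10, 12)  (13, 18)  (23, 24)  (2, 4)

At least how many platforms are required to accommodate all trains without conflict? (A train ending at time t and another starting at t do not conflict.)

The answer is the maximum number of intervals overlapping at any instant.
starts: [0, 2, 4, 8, 8, 10, 11, 13, 15, 22, 22, 23]
ends:   [3, 4, 9, 9, 10, 12, 12, 18, 19, 23, 24, 25]
s0→1 s2→2 e3→1 e4→0 s4→1 s8→2 s8→3  — peak 3.

3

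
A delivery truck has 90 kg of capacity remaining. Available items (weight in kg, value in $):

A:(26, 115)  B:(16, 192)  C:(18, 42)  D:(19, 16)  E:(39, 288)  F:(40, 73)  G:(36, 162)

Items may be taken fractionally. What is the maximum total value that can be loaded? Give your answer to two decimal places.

637.50

Sort by value per unit weight and fill in that order.
Order: B (192/16=12.00) > E (288/39=7.38) > G (162/36=4.50) > A (115/26=4.42) > C (42/18=2.33) > F (73/40=1.82) > D (16/19=0.84)
Fill: take B (16 @ 192) → take E (39 @ 288) → take 35/36 of G → 157.50; 90/90 used.
Total value = 637.50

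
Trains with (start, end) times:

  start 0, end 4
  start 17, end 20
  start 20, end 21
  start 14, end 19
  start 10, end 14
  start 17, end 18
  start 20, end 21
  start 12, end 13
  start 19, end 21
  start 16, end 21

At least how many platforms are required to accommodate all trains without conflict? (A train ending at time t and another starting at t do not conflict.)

Count concurrent intervals with a sweep; the peak is the room count.
Events (time:±→running): 0:+→1 4:-→0 10:+→1 12:+→2 13:-→1 14:-→0 14:+→1 16:+→2 17:+→3 17:+→4 … peak 4.

4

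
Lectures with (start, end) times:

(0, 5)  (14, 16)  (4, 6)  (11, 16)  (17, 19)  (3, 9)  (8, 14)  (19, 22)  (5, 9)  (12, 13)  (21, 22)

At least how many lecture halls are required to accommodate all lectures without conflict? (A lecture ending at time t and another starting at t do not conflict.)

3

Count concurrent intervals with a sweep; the peak is the room count.
Events (time:±→running): 0:+→1 3:+→2 4:+→3 … peak 3.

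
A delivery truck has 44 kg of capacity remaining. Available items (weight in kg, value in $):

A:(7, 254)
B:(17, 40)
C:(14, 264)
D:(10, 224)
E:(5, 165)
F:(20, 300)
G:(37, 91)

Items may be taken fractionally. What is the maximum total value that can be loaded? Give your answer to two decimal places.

1027.00

Sort by value per unit weight and fill in that order.
Order: A (254/7=36.29) > E (165/5=33.00) > D (224/10=22.40) > C (264/14=18.86) > F (300/20=15.00) > G (91/37=2.46) > B (40/17=2.35)
Fill: take A (7 @ 254) → take E (5 @ 165) → take D (10 @ 224) → take C (14 @ 264) → take 8/20 of F → 120.00; 44/44 used.
Total value = 1027.00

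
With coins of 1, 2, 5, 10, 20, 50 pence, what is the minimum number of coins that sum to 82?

82 − 1×50→32 − 1×20→12 − 1×10→2 − 1×2→0
Total coins = 1 + 1 + 1 + 1 = 4

4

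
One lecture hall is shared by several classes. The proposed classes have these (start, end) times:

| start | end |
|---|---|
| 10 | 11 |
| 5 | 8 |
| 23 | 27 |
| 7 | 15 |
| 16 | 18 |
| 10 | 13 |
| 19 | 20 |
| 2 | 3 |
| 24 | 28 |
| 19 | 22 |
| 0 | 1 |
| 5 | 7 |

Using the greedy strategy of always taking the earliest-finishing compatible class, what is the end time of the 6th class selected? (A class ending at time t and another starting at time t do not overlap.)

Sorted by end: (0,1)  (2,3)  (5,7)  (5,8)  (10,11)  (10,13)  (7,15)  (16,18)  (19,20)  (19,22)  (23,27)  (24,28)
take (0,1); take (2,3); take (5,7); take (10,11); skip (7,15); take (16,18); take (19,20); skip (19,22); take (23,27); skip (24,28).
Selected: (0,1) (2,3) (5,7) (10,11) (16,18) (19,20) (23,27)

20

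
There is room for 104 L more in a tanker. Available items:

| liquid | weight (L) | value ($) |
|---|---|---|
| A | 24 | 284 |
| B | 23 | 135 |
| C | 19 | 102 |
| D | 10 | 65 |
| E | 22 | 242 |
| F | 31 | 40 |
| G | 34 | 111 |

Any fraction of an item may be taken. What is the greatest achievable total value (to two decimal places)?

847.59

Sort by value per unit weight and fill in that order.
Ratios (sorted): A 11.83, E 11.00, D 6.50, B 5.87, C 5.37, G 3.26, F 1.29
take A (24 @ 284); take E (22 @ 242); take D (10 @ 65); take B (23 @ 135); take C (19 @ 102); take 6/34 of G → 19.59. Capacity used 104/104.
Total value = 847.59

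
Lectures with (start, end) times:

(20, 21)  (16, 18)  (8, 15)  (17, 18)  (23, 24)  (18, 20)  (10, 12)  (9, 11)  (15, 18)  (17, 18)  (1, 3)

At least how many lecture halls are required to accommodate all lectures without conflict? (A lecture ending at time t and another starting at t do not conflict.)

Events (time:±→running): 1:+→1 3:-→0 8:+→1 9:+→2 10:+→3 11:-→2 12:-→1 15:-→0 15:+→1 16:+→2 17:+→3 17:+→4 … peak 4.

4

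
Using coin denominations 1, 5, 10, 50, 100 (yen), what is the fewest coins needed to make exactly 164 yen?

7

164 − 1×100→64 − 1×50→14 − 1×10→4 − 4×1→0
Total coins = 1 + 1 + 1 + 4 = 7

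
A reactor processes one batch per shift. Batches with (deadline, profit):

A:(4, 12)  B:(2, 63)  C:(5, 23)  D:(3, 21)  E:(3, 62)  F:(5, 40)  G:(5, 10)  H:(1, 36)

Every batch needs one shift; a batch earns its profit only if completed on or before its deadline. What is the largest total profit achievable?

By profit: B(d2,63), E(d3,62), F(d5,40), H(d1,36), C(d5,23), D(d3,21), A(d4,12), G(d5,10)
B→slot 2; E→slot 3; F→slot 5; H→slot 1; C→slot 4; D skipped; A skipped; G skipped.
Profit = 36 + 63 + 62 + 23 + 40 = 224

224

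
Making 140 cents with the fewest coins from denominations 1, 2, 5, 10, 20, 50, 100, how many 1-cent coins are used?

Use the largest denomination that fits, subtract, and repeat.
140 = 1×100 + 2×20
Count of 1: 0

0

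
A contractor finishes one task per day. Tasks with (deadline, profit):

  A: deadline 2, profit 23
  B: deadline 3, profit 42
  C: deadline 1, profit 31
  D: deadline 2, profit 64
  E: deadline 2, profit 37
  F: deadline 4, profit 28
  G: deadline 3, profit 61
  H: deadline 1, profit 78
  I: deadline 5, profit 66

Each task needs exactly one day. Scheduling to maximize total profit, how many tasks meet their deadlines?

5

Take jobs in profit order; each goes to the latest open slot no later than its deadline.
Profit order: H=78 I=66 D=64 G=61 B=42 E=37 C=31 F=28 A=23
Assign: H→slot 1, I→slot 5, D→slot 2, G→slot 3, B skipped, E skipped, C skipped, F→slot 4, A skipped.
Slots: [1:H] [2:D] [3:G] [4:F] [5:I]
5 of 9 scheduled.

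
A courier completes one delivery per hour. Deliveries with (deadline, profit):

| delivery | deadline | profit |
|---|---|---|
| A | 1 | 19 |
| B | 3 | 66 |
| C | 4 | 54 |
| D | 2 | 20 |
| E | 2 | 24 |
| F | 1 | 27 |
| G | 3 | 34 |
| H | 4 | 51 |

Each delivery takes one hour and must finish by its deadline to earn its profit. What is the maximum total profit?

Profit order: B=66 C=54 H=51 G=34 F=27 E=24 D=20 A=19
Assign: B→slot 3, C→slot 4, H→slot 2, G→slot 1, F skipped, E skipped, D skipped, A skipped.
Slots: [1:G] [2:H] [3:B] [4:C]
Profit = 34 + 51 + 66 + 54 = 205

205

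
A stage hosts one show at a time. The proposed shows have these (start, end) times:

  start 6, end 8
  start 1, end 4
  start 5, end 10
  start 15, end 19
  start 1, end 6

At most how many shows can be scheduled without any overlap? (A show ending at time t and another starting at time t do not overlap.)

3

Order by finish time; keep every interval that doesn't clash with the previous kept one.
Sorted by end: (1,4)  (1,6)  (6,8)  (5,10)  (15,19)
take (1,4); take (6,8); take (15,19).
Selected 3 shows.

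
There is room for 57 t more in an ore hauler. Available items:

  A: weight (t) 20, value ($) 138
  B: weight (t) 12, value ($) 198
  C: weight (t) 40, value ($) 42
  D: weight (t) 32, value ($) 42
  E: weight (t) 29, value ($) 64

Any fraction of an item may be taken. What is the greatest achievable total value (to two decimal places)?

Greedy by value/weight ratio, highest first.
Order: B (198/12=16.50) > A (138/20=6.90) > E (64/29=2.21) > D (42/32=1.31) > C (42/40=1.05)
Fill: take B (12 @ 198) → take A (20 @ 138) → take 25/29 of E → 55.17; 57/57 used.
Total value = 391.17

391.17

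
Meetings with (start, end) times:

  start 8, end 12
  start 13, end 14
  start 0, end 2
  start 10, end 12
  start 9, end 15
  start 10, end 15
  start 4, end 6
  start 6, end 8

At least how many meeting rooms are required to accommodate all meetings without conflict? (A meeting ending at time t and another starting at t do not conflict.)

4

Count concurrent intervals with a sweep; the peak is the room count.
Events (time:±→running): 0:+→1 2:-→0 4:+→1 6:-→0 6:+→1 8:-→0 8:+→1 9:+→2 10:+→3 10:+→4 … peak 4.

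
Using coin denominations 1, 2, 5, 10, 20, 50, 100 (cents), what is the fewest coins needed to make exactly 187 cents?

187 − 1×100→87 − 1×50→37 − 1×20→17 − 1×10→7 − 1×5→2 − 1×2→0
Total coins = 1 + 1 + 1 + 1 + 1 + 1 = 6

6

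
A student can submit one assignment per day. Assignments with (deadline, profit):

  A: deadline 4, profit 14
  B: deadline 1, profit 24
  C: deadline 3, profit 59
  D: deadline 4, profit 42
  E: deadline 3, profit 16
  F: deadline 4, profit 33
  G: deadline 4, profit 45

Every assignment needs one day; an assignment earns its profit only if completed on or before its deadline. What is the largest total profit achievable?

179

Sort by profit descending; place each in the latest free slot ≤ its deadline.
Profit order: C=59 G=45 D=42 F=33 B=24 E=16 A=14
Assign: C→slot 3, G→slot 4, D→slot 2, F→slot 1, B skipped, E skipped, A skipped.
Slots: [1:F] [2:D] [3:C] [4:G]
Profit = 33 + 42 + 59 + 45 = 179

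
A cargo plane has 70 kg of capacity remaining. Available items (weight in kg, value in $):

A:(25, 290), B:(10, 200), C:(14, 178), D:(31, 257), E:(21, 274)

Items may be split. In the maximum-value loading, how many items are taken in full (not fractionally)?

Greedy by value/weight ratio, highest first.
Ratios (sorted): B 20.00, E 13.05, C 12.71, A 11.60, D 8.29
take B (10 @ 200); take E (21 @ 274); take C (14 @ 178); take A (25 @ 290). Capacity used 70/70.
4 item(s) taken whole.

4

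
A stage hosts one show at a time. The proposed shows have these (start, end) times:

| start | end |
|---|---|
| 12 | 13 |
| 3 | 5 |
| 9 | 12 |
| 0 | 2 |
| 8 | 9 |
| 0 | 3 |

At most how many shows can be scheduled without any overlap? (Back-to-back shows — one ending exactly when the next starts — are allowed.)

5

Order by finish time; keep every interval that doesn't clash with the previous kept one.
Sorted by end: (0,2)  (0,3)  (3,5)  (8,9)  (9,12)  (12,13)
take (0,2); take (3,5); take (8,9); take (9,12); take (12,13).
Selected 5 shows.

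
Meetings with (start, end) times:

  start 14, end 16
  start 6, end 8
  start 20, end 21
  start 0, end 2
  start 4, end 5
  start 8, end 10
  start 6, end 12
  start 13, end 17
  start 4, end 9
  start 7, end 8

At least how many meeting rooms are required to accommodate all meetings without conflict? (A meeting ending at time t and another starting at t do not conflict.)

starts: [0, 4, 4, 6, 6, 7, 8, 13, 14, 20]
ends:   [2, 5, 8, 8, 9, 10, 12, 16, 17, 21]
s0→1 e2→0 s4→1 s4→2 e5→1 s6→2 s6→3 s7→4  — peak 4.

4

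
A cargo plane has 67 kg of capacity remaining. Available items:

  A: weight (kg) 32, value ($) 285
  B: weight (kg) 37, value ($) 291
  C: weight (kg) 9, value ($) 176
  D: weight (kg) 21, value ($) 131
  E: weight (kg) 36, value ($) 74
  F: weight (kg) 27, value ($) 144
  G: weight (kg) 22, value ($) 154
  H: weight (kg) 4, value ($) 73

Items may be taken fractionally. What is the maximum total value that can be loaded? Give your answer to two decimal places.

707.03

Ratios (sorted): C 19.56, H 18.25, A 8.91, B 7.86, G 7.00, D 6.24, F 5.33, E 2.06
take C (9 @ 176); take H (4 @ 73); take A (32 @ 285); take 22/37 of B → 173.03. Capacity used 67/67.
Total value = 707.03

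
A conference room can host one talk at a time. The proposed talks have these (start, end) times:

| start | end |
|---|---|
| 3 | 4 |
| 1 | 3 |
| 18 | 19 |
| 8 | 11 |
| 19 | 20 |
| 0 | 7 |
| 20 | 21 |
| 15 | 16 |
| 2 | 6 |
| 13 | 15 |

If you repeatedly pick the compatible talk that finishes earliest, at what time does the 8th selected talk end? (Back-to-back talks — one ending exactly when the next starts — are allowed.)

Greedy by earliest finish: after sorting by end time, pick each interval compatible with the last pick.
By end time: (1,3), (3,4), (2,6), (0,7), (8,11), (13,15), (15,16), (18,19), (19,20), (20,21).
Pick (1,3); next start ≥ 3 → (3,4); next start ≥ 4 → (8,11); next start ≥ 11 → (13,15); next start ≥ 15 → (15,16); next start ≥ 16 → (18,19); next start ≥ 19 → (19,20); next start ≥ 20 → (20,21).
Selected: (1,3) (3,4) (8,11) (13,15) (15,16) (18,19) (19,20) (20,21)

21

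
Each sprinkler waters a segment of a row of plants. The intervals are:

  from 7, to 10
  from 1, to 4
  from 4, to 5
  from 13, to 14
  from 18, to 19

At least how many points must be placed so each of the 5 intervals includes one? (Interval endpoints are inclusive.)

Process intervals by earliest right end; each time one isn't hit yet, stab at its right endpoint.
By right end: [1,4]  [4,5]  [7,10]  [13,14]  [18,19]
[1,4] uncovered → point at 4; [7,10] uncovered → point at 10; [13,14] uncovered → point at 14; [18,19] uncovered → point at 19.
Points: 4, 10, 14, 19 (4 total).

4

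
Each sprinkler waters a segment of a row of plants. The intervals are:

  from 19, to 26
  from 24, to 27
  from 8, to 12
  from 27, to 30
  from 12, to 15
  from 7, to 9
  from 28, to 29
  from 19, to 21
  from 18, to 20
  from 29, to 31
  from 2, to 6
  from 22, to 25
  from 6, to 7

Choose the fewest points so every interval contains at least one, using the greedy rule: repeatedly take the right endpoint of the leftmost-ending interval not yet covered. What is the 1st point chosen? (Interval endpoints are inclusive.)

Process intervals by earliest right end; each time one isn't hit yet, stab at its right endpoint.
By right end: [2,6]  [6,7]  [7,9]  [8,12]  [12,15]  [18,20]  [19,21]  [22,25]  [19,26]  [24,27]  [28,29]  [27,30]  [29,31]
[2,6] uncovered → point at 6; [7,9] uncovered → point at 9; [12,15] uncovered → point at 15; [18,20] uncovered → point at 20; [22,25] uncovered → point at 25; [28,29] uncovered → point at 29.
Points: 6, 9, 15, 20, 25, 29 (6 total).

6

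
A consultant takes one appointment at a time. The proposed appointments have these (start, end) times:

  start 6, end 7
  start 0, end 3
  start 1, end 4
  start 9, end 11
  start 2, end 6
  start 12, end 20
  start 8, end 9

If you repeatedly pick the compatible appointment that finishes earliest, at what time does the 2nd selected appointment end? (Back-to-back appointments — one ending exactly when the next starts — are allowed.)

7

Sort by end time and greedily take each interval whose start is ≥ the last chosen end.
Sorted by end: (0,3)  (1,4)  (2,6)  (6,7)  (8,9)  (9,11)  (12,20)
take (0,3); take (6,7); take (8,9); take (9,11); take (12,20).
Selected: (0,3) (6,7) (8,9) (9,11) (12,20)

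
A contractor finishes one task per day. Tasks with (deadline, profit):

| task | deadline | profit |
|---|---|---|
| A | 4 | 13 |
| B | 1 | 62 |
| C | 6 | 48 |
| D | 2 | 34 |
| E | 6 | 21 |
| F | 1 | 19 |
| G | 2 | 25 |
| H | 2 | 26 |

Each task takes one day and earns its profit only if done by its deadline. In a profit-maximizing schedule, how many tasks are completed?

Profit order: B=62 C=48 D=34 H=26 G=25 E=21 F=19 A=13
Assign: B→slot 1, C→slot 6, D→slot 2, H skipped, G skipped, E→slot 5, F skipped, A→slot 4.
Slots: [1:B] [2:D] [4:A] [5:E] [6:C]
5 of 8 scheduled.

5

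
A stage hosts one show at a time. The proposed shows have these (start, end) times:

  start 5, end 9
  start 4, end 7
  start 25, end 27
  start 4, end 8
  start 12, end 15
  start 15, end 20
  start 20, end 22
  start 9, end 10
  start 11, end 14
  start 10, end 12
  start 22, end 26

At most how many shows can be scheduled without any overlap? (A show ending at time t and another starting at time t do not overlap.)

7

Order by finish time; keep every interval that doesn't clash with the previous kept one.
Sorted by end: (4,7)  (4,8)  (5,9)  (9,10)  (10,12)  (11,14)  (12,15)  (15,20)  (20,22)  (22,26)  (25,27)
take (4,7); take (9,10); take (10,12); skip (11,14); take (12,15); take (15,20); take (20,22); take (22,26); skip (25,27).
Selected 7 shows.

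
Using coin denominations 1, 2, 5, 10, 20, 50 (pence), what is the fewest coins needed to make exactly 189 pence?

Use the largest denomination that fits, subtract, and repeat.
189 − 3×50→39 − 1×20→19 − 1×10→9 − 1×5→4 − 2×2→0
Total coins = 3 + 1 + 1 + 1 + 2 = 8

8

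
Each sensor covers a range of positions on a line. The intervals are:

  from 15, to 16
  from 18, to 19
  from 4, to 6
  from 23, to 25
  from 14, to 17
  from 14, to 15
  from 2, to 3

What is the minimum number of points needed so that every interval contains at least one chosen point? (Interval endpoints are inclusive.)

5

Sort by right endpoint; whenever an interval is uncovered, place a point at its right end.
By right end: [2,3]  [4,6]  [14,15]  [15,16]  [14,17]  [18,19]  [23,25]
[2,3] uncovered → point at 3; [4,6] uncovered → point at 6; [14,15] uncovered → point at 15; [18,19] uncovered → point at 19; [23,25] uncovered → point at 25.
Points: 3, 6, 15, 19, 25 (5 total).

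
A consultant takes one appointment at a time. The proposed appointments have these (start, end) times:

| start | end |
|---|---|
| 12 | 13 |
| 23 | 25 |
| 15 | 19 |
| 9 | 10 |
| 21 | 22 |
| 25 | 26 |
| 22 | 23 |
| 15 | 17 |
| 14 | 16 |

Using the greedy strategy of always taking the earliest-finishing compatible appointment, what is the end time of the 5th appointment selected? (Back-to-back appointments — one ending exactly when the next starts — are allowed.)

23

Order by finish time; keep every interval that doesn't clash with the previous kept one.
Sorted by end: (9,10)  (12,13)  (14,16)  (15,17)  (15,19)  (21,22)  (22,23)  (23,25)  (25,26)
take (9,10); take (12,13); take (14,16); skip (15,17); skip (15,19); take (21,22); take (22,23); take (23,25); take (25,26).
Selected: (9,10) (12,13) (14,16) (21,22) (22,23) (23,25) (25,26)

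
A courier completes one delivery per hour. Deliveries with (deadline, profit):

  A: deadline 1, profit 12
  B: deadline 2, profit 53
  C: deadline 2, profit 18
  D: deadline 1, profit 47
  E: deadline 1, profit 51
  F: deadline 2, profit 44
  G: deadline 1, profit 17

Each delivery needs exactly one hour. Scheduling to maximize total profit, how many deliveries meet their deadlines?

2

Take jobs in profit order; each goes to the latest open slot no later than its deadline.
By profit: B(d2,53), E(d1,51), D(d1,47), F(d2,44), C(d2,18), G(d1,17), A(d1,12)
B→slot 2; E→slot 1; D skipped; F skipped; C skipped; G skipped; A skipped.
2 of 7 scheduled.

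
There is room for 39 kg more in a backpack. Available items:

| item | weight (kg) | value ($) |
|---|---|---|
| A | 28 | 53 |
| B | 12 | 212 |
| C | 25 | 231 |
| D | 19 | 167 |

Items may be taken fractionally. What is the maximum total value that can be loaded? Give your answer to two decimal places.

460.58

Sort by value per unit weight and fill in that order.
Ratios (sorted): B 17.67, C 9.24, D 8.79, A 1.89
take B (12 @ 212); take C (25 @ 231); take 2/19 of D → 17.58. Capacity used 39/39.
Total value = 460.58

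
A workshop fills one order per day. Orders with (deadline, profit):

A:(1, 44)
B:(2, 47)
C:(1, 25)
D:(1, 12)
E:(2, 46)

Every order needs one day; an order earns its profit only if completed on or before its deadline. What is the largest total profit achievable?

93

By profit: B(d2,47), E(d2,46), A(d1,44), C(d1,25), D(d1,12)
B→slot 2; E→slot 1; A skipped; C skipped; D skipped.
Profit = 46 + 47 = 93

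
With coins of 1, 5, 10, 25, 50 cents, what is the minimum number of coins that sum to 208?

8

Use the largest denomination that fits, subtract, and repeat.
208 = 4×50 + 1×5 + 3×1
Total coins = 4 + 1 + 3 = 8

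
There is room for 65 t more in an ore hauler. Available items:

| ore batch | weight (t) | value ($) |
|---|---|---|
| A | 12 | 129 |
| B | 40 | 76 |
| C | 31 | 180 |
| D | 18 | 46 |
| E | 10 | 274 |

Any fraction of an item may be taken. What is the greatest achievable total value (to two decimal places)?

613.67

Order: E (274/10=27.40) > A (129/12=10.75) > C (180/31=5.81) > D (46/18=2.56) > B (76/40=1.90)
Fill: take E (10 @ 274) → take A (12 @ 129) → take C (31 @ 180) → take 12/18 of D → 30.67; 65/65 used.
Total value = 613.67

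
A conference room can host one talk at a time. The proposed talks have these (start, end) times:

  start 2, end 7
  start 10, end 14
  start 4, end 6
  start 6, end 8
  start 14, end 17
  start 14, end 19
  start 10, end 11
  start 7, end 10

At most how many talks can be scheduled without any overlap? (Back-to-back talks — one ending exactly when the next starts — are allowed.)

Greedy by earliest finish: after sorting by end time, pick each interval compatible with the last pick.
Sorted by end: (4,6)  (2,7)  (6,8)  (7,10)  (10,11)  (10,14)  (14,17)  (14,19)
take (4,6); take (6,8); take (10,11); take (14,17).
Selected 4 talks.

4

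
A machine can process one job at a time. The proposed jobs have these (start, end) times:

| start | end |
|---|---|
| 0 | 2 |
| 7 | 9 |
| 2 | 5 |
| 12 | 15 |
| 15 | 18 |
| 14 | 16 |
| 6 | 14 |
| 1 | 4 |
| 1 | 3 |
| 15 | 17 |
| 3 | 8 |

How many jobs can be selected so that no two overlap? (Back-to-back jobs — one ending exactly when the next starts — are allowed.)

Sorted by end: (0,2)  (1,3)  (1,4)  (2,5)  (3,8)  (7,9)  (6,14)  (12,15)  (14,16)  (15,17)  (15,18)
take (0,2); take (2,5); take (7,9); take (12,15); take (15,17).
Selected 5 jobs.

5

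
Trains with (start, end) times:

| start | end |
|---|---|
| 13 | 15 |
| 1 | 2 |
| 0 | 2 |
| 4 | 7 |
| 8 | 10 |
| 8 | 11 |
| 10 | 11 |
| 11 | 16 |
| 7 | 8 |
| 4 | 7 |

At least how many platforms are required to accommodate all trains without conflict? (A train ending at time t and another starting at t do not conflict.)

Count concurrent intervals with a sweep; the peak is the room count.
Events (time:±→running): 0:+→1 1:+→2 … peak 2.

2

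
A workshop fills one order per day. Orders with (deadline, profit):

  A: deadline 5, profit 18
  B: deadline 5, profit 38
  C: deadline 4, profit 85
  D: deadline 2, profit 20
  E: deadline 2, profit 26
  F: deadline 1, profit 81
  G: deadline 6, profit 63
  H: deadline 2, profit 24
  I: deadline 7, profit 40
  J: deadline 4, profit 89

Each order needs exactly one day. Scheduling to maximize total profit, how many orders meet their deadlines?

Sort by profit descending; place each in the latest free slot ≤ its deadline.
By profit: J(d4,89), C(d4,85), F(d1,81), G(d6,63), I(d7,40), B(d5,38), E(d2,26), H(d2,24), D(d2,20), A(d5,18)
J→slot 4; C→slot 3; F→slot 1; G→slot 6; I→slot 7; B→slot 5; E→slot 2; H skipped; D skipped; A skipped.
7 of 10 scheduled.

7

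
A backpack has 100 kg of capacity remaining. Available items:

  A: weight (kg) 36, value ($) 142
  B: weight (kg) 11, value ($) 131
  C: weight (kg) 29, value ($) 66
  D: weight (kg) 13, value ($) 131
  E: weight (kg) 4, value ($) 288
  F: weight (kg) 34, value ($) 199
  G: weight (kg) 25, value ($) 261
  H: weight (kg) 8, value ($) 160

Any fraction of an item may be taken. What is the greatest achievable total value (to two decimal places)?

Ratios (sorted): E 72.00, H 20.00, B 11.91, G 10.44, D 10.08, F 5.85, A 3.94, C 2.28
take E (4 @ 288); take H (8 @ 160); take B (11 @ 131); take G (25 @ 261); take D (13 @ 131); take F (34 @ 199); take 5/36 of A → 19.72. Capacity used 100/100.
Total value = 1189.72

1189.72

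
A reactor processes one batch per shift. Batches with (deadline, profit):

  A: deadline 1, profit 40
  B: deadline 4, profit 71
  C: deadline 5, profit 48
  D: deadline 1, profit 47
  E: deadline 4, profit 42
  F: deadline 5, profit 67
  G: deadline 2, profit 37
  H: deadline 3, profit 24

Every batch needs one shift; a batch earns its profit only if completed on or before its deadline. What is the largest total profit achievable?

275

Take jobs in profit order; each goes to the latest open slot no later than its deadline.
Profit order: B=71 F=67 C=48 D=47 E=42 A=40 G=37 H=24
Assign: B→slot 4, F→slot 5, C→slot 3, D→slot 1, E→slot 2, A skipped, G skipped, H skipped.
Slots: [1:D] [2:E] [3:C] [4:B] [5:F]
Profit = 47 + 42 + 48 + 71 + 67 = 275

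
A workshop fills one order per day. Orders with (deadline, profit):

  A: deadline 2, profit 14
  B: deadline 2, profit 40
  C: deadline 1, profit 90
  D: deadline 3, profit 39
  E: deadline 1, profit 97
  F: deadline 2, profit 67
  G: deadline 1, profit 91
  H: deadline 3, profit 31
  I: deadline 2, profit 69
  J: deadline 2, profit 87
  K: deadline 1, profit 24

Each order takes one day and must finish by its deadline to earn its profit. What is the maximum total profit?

223

Take jobs in profit order; each goes to the latest open slot no later than its deadline.
Profit order: E=97 G=91 C=90 J=87 I=69 F=67 B=40 D=39 H=31 K=24 A=14
Assign: E→slot 1, G skipped, C skipped, J→slot 2, I skipped, F skipped, B skipped, D→slot 3, H skipped, K skipped, A skipped.
Slots: [1:E] [2:J] [3:D]
Profit = 97 + 87 + 39 = 223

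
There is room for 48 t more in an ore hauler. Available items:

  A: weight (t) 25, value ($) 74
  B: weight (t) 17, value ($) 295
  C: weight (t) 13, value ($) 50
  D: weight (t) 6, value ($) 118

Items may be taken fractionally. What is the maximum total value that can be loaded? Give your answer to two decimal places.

498.52

Sort by value per unit weight and fill in that order.
Order: D (118/6=19.67) > B (295/17=17.35) > C (50/13=3.85) > A (74/25=2.96)
Fill: take D (6 @ 118) → take B (17 @ 295) → take C (13 @ 50) → take 12/25 of A → 35.52; 48/48 used.
Total value = 498.52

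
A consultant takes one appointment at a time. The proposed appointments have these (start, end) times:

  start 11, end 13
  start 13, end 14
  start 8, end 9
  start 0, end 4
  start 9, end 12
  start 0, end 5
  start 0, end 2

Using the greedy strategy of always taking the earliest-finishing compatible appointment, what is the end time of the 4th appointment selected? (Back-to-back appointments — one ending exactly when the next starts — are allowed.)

Sorted by end: (0,2)  (0,4)  (0,5)  (8,9)  (9,12)  (11,13)  (13,14)
take (0,2); skip (0,4); take (8,9); take (9,12); skip (11,13); take (13,14).
Selected: (0,2) (8,9) (9,12) (13,14)

14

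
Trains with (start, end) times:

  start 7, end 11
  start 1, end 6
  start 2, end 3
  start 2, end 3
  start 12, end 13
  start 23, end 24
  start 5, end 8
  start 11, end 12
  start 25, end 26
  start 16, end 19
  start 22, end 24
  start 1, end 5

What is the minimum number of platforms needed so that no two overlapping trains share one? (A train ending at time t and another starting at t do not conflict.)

4

starts: [1, 1, 2, 2, 5, 7, 11, 12, 16, 22, 23, 25]
ends:   [3, 3, 5, 6, 8, 11, 12, 13, 19, 24, 24, 26]
s1→1 s1→2 s2→3 s2→4  — peak 4.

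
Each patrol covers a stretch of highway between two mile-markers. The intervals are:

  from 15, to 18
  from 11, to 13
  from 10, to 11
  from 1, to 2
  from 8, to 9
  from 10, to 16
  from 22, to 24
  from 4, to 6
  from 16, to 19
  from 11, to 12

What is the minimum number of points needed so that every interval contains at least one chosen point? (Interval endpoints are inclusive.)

6

Sort by right endpoint; whenever an interval is uncovered, place a point at its right end.
By right end: [1,2]  [4,6]  [8,9]  [10,11]  [11,12]  [11,13]  [10,16]  [15,18]  [16,19]  [22,24]
[1,2] uncovered → point at 2; [4,6] uncovered → point at 6; [8,9] uncovered → point at 9; [10,11] uncovered → point at 11; [15,18] uncovered → point at 18; [22,24] uncovered → point at 24.
Points: 2, 6, 9, 11, 18, 24 (6 total).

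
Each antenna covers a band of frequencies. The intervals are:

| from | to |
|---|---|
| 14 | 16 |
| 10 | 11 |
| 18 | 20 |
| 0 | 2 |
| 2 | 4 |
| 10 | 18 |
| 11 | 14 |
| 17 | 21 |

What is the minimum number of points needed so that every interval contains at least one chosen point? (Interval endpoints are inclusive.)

4

Process intervals by earliest right end; each time one isn't hit yet, stab at its right endpoint.
By right end: [0,2]  [2,4]  [10,11]  [11,14]  [14,16]  [10,18]  [18,20]  [17,21]
[0,2] uncovered → point at 2; [10,11] uncovered → point at 11; [14,16] uncovered → point at 16; [18,20] uncovered → point at 20.
Points: 2, 11, 16, 20 (4 total).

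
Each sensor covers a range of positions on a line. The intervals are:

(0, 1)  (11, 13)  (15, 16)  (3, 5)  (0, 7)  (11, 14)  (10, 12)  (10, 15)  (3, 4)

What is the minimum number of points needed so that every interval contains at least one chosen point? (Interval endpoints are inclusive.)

Sort by right endpoint; whenever an interval is uncovered, place a point at its right end.
By right end: [0,1]  [3,4]  [3,5]  [0,7]  [10,12]  [11,13]  [11,14]  [10,15]  [15,16]
[0,1] uncovered → point at 1; [3,4] uncovered → point at 4; [10,12] uncovered → point at 12; [15,16] uncovered → point at 16.
Points: 1, 4, 12, 16 (4 total).

4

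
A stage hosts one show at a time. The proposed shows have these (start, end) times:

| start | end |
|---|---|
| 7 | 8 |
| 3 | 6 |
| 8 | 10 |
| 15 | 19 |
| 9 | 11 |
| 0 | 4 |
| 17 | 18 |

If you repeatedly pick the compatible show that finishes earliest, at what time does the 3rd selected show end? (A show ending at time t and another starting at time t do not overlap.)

Order by finish time; keep every interval that doesn't clash with the previous kept one.
Sorted by end: (0,4)  (3,6)  (7,8)  (8,10)  (9,11)  (17,18)  (15,19)
take (0,4); skip (3,6); take (7,8); take (8,10); take (17,18).
Selected: (0,4) (7,8) (8,10) (17,18)

10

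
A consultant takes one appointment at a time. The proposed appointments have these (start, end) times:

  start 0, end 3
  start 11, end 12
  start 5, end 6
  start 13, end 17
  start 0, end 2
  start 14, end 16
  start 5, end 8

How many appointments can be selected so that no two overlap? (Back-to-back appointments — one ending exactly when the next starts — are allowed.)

By end time: (0,2), (0,3), (5,6), (5,8), (11,12), (14,16), (13,17).
Pick (0,2); next start ≥ 2 → (5,6); next start ≥ 6 → (11,12); next start ≥ 12 → (14,16).
Selected 4 appointments.

4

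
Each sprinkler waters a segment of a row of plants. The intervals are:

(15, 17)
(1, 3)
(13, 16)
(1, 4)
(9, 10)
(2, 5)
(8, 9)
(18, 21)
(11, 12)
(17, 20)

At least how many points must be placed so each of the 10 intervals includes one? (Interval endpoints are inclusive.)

By right end: [1,3]  [1,4]  [2,5]  [8,9]  [9,10]  [11,12]  [13,16]  [15,17]  [17,20]  [18,21]
[1,3] uncovered → point at 3; [8,9] uncovered → point at 9; [11,12] uncovered → point at 12; [13,16] uncovered → point at 16; [17,20] uncovered → point at 20.
Points: 3, 9, 12, 16, 20 (5 total).

5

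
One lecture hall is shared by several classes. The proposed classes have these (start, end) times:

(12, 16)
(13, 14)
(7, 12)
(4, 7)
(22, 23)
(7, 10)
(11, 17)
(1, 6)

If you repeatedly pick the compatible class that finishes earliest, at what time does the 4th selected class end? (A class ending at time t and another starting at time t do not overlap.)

Greedy by earliest finish: after sorting by end time, pick each interval compatible with the last pick.
By end time: (1,6), (4,7), (7,10), (7,12), (13,14), (12,16), (11,17), (22,23).
Pick (1,6); next start ≥ 6 → (7,10); next start ≥ 10 → (13,14); next start ≥ 14 → (22,23).
Selected: (1,6) (7,10) (13,14) (22,23)

23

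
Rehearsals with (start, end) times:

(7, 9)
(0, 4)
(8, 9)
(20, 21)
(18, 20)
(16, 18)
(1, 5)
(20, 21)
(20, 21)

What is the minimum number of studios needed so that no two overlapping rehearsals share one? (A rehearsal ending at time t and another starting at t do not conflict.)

3

The answer is the maximum number of intervals overlapping at any instant.
starts: [0, 1, 7, 8, 16, 18, 20, 20, 20]
ends:   [4, 5, 9, 9, 18, 20, 21, 21, 21]
s0→1 s1→2 e4→1 e5→0 s7→1 s8→2 e9→1 e9→0 s16→1 e18→0 s18→1 e20→0 s20→1 s20→2 s20→3  — peak 3.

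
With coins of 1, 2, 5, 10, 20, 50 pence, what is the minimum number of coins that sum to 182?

Use the largest denomination that fits, subtract, and repeat.
182 = 3×50 + 1×20 + 1×10 + 1×2
Total coins = 3 + 1 + 1 + 1 = 6

6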